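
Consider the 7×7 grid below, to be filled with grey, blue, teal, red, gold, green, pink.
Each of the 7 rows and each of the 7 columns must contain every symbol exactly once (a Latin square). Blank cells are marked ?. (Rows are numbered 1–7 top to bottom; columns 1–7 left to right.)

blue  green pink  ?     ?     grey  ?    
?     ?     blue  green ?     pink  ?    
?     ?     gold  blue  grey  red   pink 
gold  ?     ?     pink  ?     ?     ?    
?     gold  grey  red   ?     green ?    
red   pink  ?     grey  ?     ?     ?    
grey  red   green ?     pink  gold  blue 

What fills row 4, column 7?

grey

Row 2, column 1: row 2 has {blue, green, pink} and column 1 has {grey, blue, red, gold}, leaving only teal.
Row 2, column 2: row 2 has {blue, teal, green, pink} and column 2 has {red, gold, green, pink}, leaving only grey.
Row 3, column 1: row 3 has {grey, blue, red, gold, pink} and column 1 has {grey, blue, teal, red, gold}, leaving only green.
Row 3, column 2: row 3 has {grey, blue, red, gold, green, pink} and column 2 has {grey, red, gold, green, pink}, leaving only teal.
Row 4, column 2: row 4 has {gold, pink} and column 2 has {grey, teal, red, gold, green, pink}, leaving only blue.
Row 4, column 6: row 4 has {blue, gold, pink} and column 6 has {grey, red, gold, green, pink}, leaving only teal.
Row 4, column 3: row 4 has {blue, teal, gold, pink} and column 3 has {grey, blue, gold, green, pink}, leaving only red.
Row 4, column 5: row 4 has {blue, teal, red, gold, pink} and column 5 has {grey, pink}, leaving only green.
Row 4 already has {blue, teal, red, gold, green, pink} and column 7 already has {blue, pink}, so row 4, column 7 must be grey.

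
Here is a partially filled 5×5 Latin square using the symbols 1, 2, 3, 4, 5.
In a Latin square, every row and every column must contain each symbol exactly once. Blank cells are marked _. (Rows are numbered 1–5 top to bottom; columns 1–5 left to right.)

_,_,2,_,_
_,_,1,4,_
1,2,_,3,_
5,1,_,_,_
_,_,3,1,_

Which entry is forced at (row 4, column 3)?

Row 4 already has {1, 5} and column 3 already has {1, 2, 3}, so row 4, column 3 must be 4.

4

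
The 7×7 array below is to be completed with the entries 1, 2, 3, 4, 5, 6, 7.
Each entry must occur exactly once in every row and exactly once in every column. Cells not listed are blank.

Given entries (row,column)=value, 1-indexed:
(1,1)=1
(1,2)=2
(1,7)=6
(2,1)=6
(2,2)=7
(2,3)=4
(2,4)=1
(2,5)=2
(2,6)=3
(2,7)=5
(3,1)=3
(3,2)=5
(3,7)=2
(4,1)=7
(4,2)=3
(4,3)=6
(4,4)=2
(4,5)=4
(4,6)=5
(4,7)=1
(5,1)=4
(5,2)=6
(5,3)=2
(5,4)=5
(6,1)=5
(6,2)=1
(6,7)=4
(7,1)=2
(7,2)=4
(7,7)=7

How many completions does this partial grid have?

8

Row 1, column 3: eliminating its row and column leaves {3, 5, 7}.
Row 1, column 4: eliminating its row and column leaves {3, 4, 7}.
Row 1, column 5: eliminating its row and column leaves {3, 5, 7}.
Row 1, column 6: eliminating its row and column leaves {4, 7}.
Row 3, column 3: eliminating its row and column leaves {1, 7}.
Row 3, column 4: eliminating its row and column leaves {4, 6, 7}.
Row 3, column 5: eliminating its row and column leaves {1, 6, 7}.
Row 3, column 6: eliminating its row and column leaves {1, 4, 6, 7}.
Row 5, column 5: eliminating its row and column leaves {1, 3, 7}.
Row 5, column 6: eliminating its row and column leaves {1, 7}.
Row 5, column 7: eliminating its row and column leaves {3}.
Row 6, column 3: eliminating its row and column leaves {3, 7}.
Row 6, column 4: eliminating its row and column leaves {3, 6, 7}.
Row 6, column 5: eliminating its row and column leaves {3, 6, 7}.
Row 6, column 6: eliminating its row and column leaves {2, 6, 7}.
Row 7, column 3: eliminating its row and column leaves {1, 3, 5}.
Row 7, column 4: eliminating its row and column leaves {3, 6}.
Row 7, column 5: eliminating its row and column leaves {1, 3, 5, 6}.
Row 7, column 6: eliminating its row and column leaves {1, 6}.
Enumerating the assignments across these blanks that avoid any row or column repeat gives 8 completions.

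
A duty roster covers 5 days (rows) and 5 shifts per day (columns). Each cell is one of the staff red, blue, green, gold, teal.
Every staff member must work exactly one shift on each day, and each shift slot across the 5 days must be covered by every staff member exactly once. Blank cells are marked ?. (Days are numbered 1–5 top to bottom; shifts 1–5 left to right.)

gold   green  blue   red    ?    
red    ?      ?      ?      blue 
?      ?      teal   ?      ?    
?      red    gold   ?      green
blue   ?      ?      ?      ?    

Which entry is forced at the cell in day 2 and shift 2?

Day 1, shift 5: day 1 has {red, blue, green, gold} and shift 5 has {blue, green}, leaving only teal.
Day 2, shift 3: day 2 has {red, blue} and shift 3 has {blue, gold, teal}, leaving only green.
Day 3, shift 1: day 3 has {teal} and shift 1 has {red, blue, gold}, leaving only green.
Day 4, shift 1: day 4 has {red, green, gold} and shift 1 has {red, blue, green, gold}, leaving only teal.
Day 4, shift 4: day 4 has {red, green, gold, teal} and shift 4 has {red}, leaving only blue.
Day 3, shift 4: day 3 has {green, teal} and shift 4 has {red, blue}, leaving only gold.
Day 2, shift 4: day 2 has {red, blue, green} and shift 4 has {red, blue, gold}, leaving only teal.
Day 2 already has {red, blue, green, teal} and shift 2 already has {red, green}, so day 2, shift 2 must be gold.

gold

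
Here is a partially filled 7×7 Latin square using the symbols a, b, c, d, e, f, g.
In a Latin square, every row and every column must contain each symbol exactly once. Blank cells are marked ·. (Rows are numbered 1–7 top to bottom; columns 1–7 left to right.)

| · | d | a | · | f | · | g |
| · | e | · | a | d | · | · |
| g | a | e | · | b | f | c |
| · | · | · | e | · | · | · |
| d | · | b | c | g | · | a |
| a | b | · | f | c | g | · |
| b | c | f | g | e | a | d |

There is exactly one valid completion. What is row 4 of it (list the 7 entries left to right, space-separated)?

Row 4, column 5: row 4 has {e} and column 5 has {b, c, d, e, f, g}, leaving only a.
Row 1, column 4: row 1 has {a, d, f, g} and column 4 has {a, c, e, f, g}, leaving only b.
Row 3, column 4: row 3 has {a, b, c, e, f, g} and column 4 has {a, b, c, e, f, g}, leaving only d.
Row 5, column 2: row 5 has {a, b, c, d, g} and column 2 has {a, b, c, d, e}, leaving only f.
Row 4, column 2: row 4 has {a, e} and column 2 has {a, b, c, d, e, f}, leaving only g.
Row 5, column 6: row 5 has {a, b, c, d, f, g} and column 6 has {a, f, g}, leaving only e.
Row 1, column 6: row 1 has {a, b, d, f, g} and column 6 has {a, e, f, g}, leaving only c.
Row 1, column 1: row 1 has {a, b, c, d, f, g} and column 1 has {a, b, d, g}, leaving only e.
Row 2, column 6: row 2 has {a, d, e} and column 6 has {a, c, e, f, g}, leaving only b.
Row 4, column 6: row 4 has {a, e, g} and column 6 has {a, b, c, e, f, g}, leaving only d.
Row 4, column 3: row 4 has {a, d, e, g} and column 3 has {a, b, e, f}, leaving only c.
Row 4, column 1: row 4 has {a, c, d, e, g} and column 1 has {a, b, d, e, g}, leaving only f.
Row 4, column 7: row 4 has {a, c, d, e, f, g} and column 7 has {a, c, d, g}, leaving only b.
So row 4 reads: f g c e a d b.

f g c e a d b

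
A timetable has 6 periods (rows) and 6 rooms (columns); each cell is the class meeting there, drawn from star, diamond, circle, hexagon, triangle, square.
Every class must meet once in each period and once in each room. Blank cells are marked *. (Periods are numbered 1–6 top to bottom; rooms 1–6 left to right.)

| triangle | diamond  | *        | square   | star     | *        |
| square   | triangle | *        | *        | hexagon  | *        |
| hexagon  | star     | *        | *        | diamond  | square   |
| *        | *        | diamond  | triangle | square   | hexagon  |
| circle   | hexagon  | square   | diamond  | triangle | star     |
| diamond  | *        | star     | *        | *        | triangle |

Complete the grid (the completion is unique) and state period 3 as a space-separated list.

hexagon star triangle circle diamond square

Period 3, room 4: period 3 has {star, diamond, hexagon, square} and room 4 has {diamond, triangle, square}, leaving only circle.
Period 3, room 3: period 3 has {star, diamond, circle, hexagon, square} and room 3 has {star, diamond, square}, leaving only triangle.
So period 3 reads: hexagon star triangle circle diamond square.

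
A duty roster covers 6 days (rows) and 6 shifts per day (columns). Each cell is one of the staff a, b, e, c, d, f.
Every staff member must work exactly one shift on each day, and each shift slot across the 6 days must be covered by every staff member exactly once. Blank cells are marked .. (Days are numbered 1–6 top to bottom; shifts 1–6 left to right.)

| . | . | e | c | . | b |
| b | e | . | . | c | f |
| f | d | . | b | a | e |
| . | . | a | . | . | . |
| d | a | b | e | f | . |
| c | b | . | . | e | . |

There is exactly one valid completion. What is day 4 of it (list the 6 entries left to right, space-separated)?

Day 4, shift 1: day 4 has {a} and shift 1 has {b, c, d, f}, leaving only e.
Day 1, shift 1: day 1 has {b, e, c} and shift 1 has {b, e, c, d, f}, leaving only a.
Day 1, shift 2: day 1 has {a, b, e, c} and shift 2 has {a, b, e, d}, leaving only f.
Day 4, shift 2: day 4 has {a, e} and shift 2 has {a, b, e, d, f}, leaving only c.
Day 4, shift 6: day 4 has {a, e, c} and shift 6 has {b, e, f}, leaving only d.
Day 4, shift 4: day 4 has {a, e, c, d} and shift 4 has {b, e, c}, leaving only f.
Day 4, shift 5: day 4 has {a, e, c, d, f} and shift 5 has {a, e, c, f}, leaving only b.
So day 4 reads: e c a f b d.

e c a f b d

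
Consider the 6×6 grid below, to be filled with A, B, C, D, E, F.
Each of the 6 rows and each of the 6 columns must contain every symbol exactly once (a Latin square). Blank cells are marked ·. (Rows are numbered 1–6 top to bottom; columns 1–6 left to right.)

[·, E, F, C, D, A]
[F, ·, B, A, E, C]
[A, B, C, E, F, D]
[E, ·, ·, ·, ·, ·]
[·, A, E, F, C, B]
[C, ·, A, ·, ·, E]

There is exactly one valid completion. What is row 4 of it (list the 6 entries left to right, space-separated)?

E C D B A F

Row 4, column 3: row 4 has {E} and column 3 has {A, B, C, E, F}, leaving only D.
Row 4, column 4: row 4 has {D, E} and column 4 has {A, C, E, F}, leaving only B.
Row 4, column 5: row 4 has {B, D, E} and column 5 has {C, D, E, F}, leaving only A.
Row 4, column 6: row 4 has {A, B, D, E} and column 6 has {A, B, C, D, E}, leaving only F.
Row 4, column 2: row 4 has {A, B, D, E, F} and column 2 has {A, B, E}, leaving only C.
So row 4 reads: E C D B A F.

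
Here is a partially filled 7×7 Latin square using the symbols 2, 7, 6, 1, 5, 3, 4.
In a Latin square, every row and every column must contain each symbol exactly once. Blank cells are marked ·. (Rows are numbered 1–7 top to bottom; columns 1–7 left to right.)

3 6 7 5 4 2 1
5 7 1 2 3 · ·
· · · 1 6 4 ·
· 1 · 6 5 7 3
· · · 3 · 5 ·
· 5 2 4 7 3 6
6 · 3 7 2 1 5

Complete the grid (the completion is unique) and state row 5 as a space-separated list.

4 2 6 3 1 5 7

Row 5, column 5: row 5 has {5, 3} and column 5 has {2, 7, 6, 5, 3, 4}, leaving only 1.
Row 2, column 6: row 2 has {2, 7, 1, 5, 3} and column 6 has {2, 7, 1, 5, 3, 4}, leaving only 6.
Row 2, column 7: row 2 has {2, 7, 6, 1, 5, 3} and column 7 has {6, 1, 5, 3}, leaving only 4.
Row 3, column 3: row 3 has {6, 1, 4} and column 3 has {2, 7, 1, 3}, leaving only 5.
Row 4, column 3: row 4 has {7, 6, 1, 5, 3} and column 3 has {2, 7, 1, 5, 3}, leaving only 4.
Row 5, column 3: row 5 has {1, 5, 3} and column 3 has {2, 7, 1, 5, 3, 4}, leaving only 6.
Row 4, column 1: row 4 has {7, 6, 1, 5, 3, 4} and column 1 has {6, 5, 3}, leaving only 2.
Row 3, column 1: row 3 has {6, 1, 5, 4} and column 1 has {2, 6, 5, 3}, leaving only 7.
Row 5, column 1: row 5 has {6, 1, 5, 3} and column 1 has {2, 7, 6, 5, 3}, leaving only 4.
Row 5, column 2: row 5 has {6, 1, 5, 3, 4} and column 2 has {7, 6, 1, 5}, leaving only 2.
Row 5, column 7: row 5 has {2, 6, 1, 5, 3, 4} and column 7 has {6, 1, 5, 3, 4}, leaving only 7.
So row 5 reads: 4 2 6 3 1 5 7.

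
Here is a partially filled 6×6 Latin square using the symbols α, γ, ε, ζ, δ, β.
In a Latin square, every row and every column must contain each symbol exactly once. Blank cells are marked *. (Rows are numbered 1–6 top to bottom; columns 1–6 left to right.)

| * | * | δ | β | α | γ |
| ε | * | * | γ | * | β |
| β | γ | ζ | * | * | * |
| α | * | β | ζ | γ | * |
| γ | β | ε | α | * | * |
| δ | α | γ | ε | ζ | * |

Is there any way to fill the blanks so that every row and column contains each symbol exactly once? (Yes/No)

Row 6, column 6: row 6 together with column 6 already contain {α, γ, ε, ζ, δ, β} — every symbol — so nothing can go there. The grid has no valid completion.

No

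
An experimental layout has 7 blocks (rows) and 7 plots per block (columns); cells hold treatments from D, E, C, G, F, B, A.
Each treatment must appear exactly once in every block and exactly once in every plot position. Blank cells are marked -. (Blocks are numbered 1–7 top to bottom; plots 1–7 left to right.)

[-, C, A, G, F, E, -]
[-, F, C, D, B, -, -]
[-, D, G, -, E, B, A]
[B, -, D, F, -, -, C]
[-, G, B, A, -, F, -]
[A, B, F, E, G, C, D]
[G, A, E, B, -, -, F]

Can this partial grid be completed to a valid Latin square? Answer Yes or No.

No block or plot among the givens repeats a symbol, and propagating forced cells runs into no contradiction.
One valid completion exists (for instance, D C A G F E B / E F C D B A G / F D G C E B A / B E D F A G C / C G B A D F E / A B F E G C D / G A E B C D F).

Yes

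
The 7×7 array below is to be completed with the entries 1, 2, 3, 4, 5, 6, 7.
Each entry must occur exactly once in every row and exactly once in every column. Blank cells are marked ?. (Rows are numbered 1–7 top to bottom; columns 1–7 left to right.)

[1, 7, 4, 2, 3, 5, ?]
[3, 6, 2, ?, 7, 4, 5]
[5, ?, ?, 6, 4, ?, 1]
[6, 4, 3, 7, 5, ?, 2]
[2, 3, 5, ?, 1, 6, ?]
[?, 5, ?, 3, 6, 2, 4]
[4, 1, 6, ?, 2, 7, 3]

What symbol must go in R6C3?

Row 1, column 7: row 1 has {1, 2, 3, 4, 5, 7} and column 7 has {1, 2, 3, 4, 5}, leaving only 6.
Row 2, column 4: row 2 has {2, 3, 4, 5, 6, 7} and column 4 has {2, 3, 6, 7}, leaving only 1.
Row 3, column 2: row 3 has {1, 4, 5, 6} and column 2 has {1, 3, 4, 5, 6, 7}, leaving only 2.
Row 3, column 3: row 3 has {1, 2, 4, 5, 6} and column 3 has {2, 3, 4, 5, 6}, leaving only 7.
Row 6 already has {2, 3, 4, 5, 6} and column 3 already has {2, 3, 4, 5, 6, 7}, so row 6, column 3 must be 1.

1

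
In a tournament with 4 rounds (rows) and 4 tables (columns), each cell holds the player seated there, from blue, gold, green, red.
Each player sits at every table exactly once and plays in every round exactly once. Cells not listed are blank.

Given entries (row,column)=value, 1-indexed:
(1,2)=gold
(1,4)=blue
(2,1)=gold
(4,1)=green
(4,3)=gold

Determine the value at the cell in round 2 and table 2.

Round 1, table 1: round 1 has {blue, gold} and table 1 has {gold, green}, leaving only red.
Round 1, table 3: round 1 has {blue, gold, red} and table 3 has {gold}, leaving only green.
Round 3, table 1: round 3 has {} and table 1 has {gold, green, red}, leaving only blue.
Round 3, table 3: round 3 has {blue} and table 3 has {gold, green}, leaving only red.
Round 2, table 3: round 2 has {gold} and table 3 has {gold, green, red}, leaving only blue.
Round 3, table 2: round 3 has {blue, red} and table 2 has {gold}, leaving only green.
Round 2 already has {blue, gold} and table 2 already has {gold, green}, so round 2, table 2 must be red.

red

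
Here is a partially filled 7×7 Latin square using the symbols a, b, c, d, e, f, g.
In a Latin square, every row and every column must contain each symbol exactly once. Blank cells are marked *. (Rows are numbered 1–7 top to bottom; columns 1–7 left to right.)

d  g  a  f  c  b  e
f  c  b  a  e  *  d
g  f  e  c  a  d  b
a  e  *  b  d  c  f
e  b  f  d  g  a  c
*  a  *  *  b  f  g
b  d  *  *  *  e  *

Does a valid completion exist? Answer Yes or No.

No row or column among the givens repeats a symbol, and propagating forced cells runs into no contradiction.
One valid completion exists (for instance, d g a f c b e / f c b a e g d / g f e c a d b / a e g b d c f / e b f d g a c / c a d e b f g / b d c g f e a).

Yes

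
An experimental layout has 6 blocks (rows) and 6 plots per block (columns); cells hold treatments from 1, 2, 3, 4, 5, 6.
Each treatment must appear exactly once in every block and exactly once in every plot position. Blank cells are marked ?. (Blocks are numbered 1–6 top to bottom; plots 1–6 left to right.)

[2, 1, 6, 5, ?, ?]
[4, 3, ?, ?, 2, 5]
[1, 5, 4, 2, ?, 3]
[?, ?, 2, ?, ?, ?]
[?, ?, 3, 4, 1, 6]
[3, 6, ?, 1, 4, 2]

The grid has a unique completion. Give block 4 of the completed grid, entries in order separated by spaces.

Block 4, plot 2: block 4 has {2} and plot 2 has {1, 3, 5, 6}, leaving only 4.
Block 4, plot 6: block 4 has {2, 4} and plot 6 has {2, 3, 5, 6}, leaving only 1.
Block 1, plot 5: block 1 has {1, 2, 5, 6} and plot 5 has {1, 2, 4}, leaving only 3.
Block 1, plot 6: block 1 has {1, 2, 3, 5, 6} and plot 6 has {1, 2, 3, 5, 6}, leaving only 4.
Block 2, plot 3: block 2 has {2, 3, 4, 5} and plot 3 has {2, 3, 4, 6}, leaving only 1.
Block 2, plot 4: block 2 has {1, 2, 3, 4, 5} and plot 4 has {1, 2, 4, 5}, leaving only 6.
Block 4, plot 4: block 4 has {1, 2, 4} and plot 4 has {1, 2, 4, 5, 6}, leaving only 3.
Block 3, plot 5: block 3 has {1, 2, 3, 4, 5} and plot 5 has {1, 2, 3, 4}, leaving only 6.
Block 4, plot 5: block 4 has {1, 2, 3, 4} and plot 5 has {1, 2, 3, 4, 6}, leaving only 5.
Block 4, plot 1: block 4 has {1, 2, 3, 4, 5} and plot 1 has {1, 2, 3, 4}, leaving only 6.
So block 4 reads: 6 4 2 3 5 1.

6 4 2 3 5 1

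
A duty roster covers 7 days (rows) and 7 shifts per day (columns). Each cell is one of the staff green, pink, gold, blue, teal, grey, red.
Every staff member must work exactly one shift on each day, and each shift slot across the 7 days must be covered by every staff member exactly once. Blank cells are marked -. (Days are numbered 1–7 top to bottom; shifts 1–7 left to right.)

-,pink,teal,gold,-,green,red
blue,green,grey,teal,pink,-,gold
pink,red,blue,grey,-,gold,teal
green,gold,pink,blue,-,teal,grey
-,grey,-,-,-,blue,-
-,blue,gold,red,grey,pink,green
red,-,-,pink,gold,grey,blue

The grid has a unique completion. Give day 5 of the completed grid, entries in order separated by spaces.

Day 5, shift 4: day 5 has {blue, grey} and shift 4 has {pink, gold, blue, teal, grey, red}, leaving only green.
Day 5, shift 3: day 5 has {green, blue, grey} and shift 3 has {pink, gold, blue, teal, grey}, leaving only red.
Day 5, shift 5: day 5 has {green, blue, grey, red} and shift 5 has {pink, gold, grey}, leaving only teal.
Day 5, shift 1: day 5 has {green, blue, teal, grey, red} and shift 1 has {green, pink, blue, red}, leaving only gold.
Day 5, shift 7: day 5 has {green, gold, blue, teal, grey, red} and shift 7 has {green, gold, blue, teal, grey, red}, leaving only pink.
So day 5 reads: gold grey red green teal blue pink.

gold grey red green teal blue pink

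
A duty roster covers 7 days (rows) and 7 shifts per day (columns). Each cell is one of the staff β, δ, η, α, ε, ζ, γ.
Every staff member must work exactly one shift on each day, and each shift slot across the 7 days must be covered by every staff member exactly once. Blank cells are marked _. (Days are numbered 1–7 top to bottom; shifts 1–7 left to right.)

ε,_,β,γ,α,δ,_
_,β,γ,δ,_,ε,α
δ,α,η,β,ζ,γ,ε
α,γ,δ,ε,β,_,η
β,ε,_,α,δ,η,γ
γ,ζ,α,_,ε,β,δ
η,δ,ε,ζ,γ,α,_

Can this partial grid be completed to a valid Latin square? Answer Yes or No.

No day or shift among the givens repeats a symbol, and propagating forced cells runs into no contradiction.
One valid completion exists (for instance, ε η β γ α δ ζ / ζ β γ δ η ε α / δ α η β ζ γ ε / α γ δ ε β ζ η / β ε ζ α δ η γ / γ ζ α η ε β δ / η δ ε ζ γ α β).

Yes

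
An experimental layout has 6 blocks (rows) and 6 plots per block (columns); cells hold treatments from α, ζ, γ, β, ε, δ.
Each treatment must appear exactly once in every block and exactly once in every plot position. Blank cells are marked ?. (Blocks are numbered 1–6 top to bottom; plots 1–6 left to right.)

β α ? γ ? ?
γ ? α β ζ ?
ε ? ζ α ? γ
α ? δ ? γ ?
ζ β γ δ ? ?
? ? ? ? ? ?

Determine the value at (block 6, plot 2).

Block 1, plot 3: block 1 has {α, γ, β} and plot 3 has {α, ζ, γ, δ}, leaving only ε.
Block 1, plot 5: block 1 has {α, γ, β, ε} and plot 5 has {ζ, γ}, leaving only δ.
Block 1, plot 6: block 1 has {α, γ, β, ε, δ} and plot 6 has {γ}, leaving only ζ.
Block 3, plot 2: block 3 has {α, ζ, γ, ε} and plot 2 has {α, β}, leaving only δ.
Block 2, plot 2: block 2 has {α, ζ, γ, β} and plot 2 has {α, β, δ}, leaving only ε.
Block 2, plot 6: block 2 has {α, ζ, γ, β, ε} and plot 6 has {ζ, γ}, leaving only δ.
Block 3, plot 5: block 3 has {α, ζ, γ, ε, δ} and plot 5 has {ζ, γ, δ}, leaving only β.
Block 4, plot 2: block 4 has {α, γ, δ} and plot 2 has {α, β, ε, δ}, leaving only ζ.
Block 6 already has {} and plot 2 already has {α, ζ, β, ε, δ}, so block 6, plot 2 must be γ.

γ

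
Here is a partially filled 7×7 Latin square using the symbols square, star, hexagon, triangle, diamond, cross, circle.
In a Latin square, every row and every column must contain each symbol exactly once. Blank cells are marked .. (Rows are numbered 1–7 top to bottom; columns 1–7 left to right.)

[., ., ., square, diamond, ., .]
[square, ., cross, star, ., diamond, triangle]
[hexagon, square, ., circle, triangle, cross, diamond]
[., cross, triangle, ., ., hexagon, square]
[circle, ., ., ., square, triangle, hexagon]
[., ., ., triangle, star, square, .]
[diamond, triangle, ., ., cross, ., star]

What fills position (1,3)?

circle

Row 3, column 3: row 3 has {square, hexagon, triangle, diamond, cross, circle} and column 3 has {triangle, cross}, leaving only star.
Row 4, column 1: row 4 has {square, hexagon, triangle, cross} and column 1 has {square, hexagon, diamond, circle}, leaving only star.
Row 4, column 4: row 4 has {square, star, hexagon, triangle, cross} and column 4 has {square, star, triangle, circle}, leaving only diamond.
Row 4, column 5: row 4 has {square, star, hexagon, triangle, diamond, cross} and column 5 has {square, star, triangle, diamond, cross}, leaving only circle.
Row 2, column 5: row 2 has {square, star, triangle, diamond, cross} and column 5 has {square, star, triangle, diamond, cross, circle}, leaving only hexagon.
Row 2, column 2: row 2 has {square, star, hexagon, triangle, diamond, cross} and column 2 has {square, triangle, cross}, leaving only circle.
Row 5, column 3: row 5 has {square, hexagon, triangle, circle} and column 3 has {star, triangle, cross}, leaving only diamond.
Row 5, column 2: row 5 has {square, hexagon, triangle, diamond, circle} and column 2 has {square, triangle, cross, circle}, leaving only star.
Row 1, column 2: row 1 has {square, diamond} and column 2 has {square, star, triangle, cross, circle}, leaving only hexagon.
Row 1 already has {square, hexagon, diamond} and column 3 already has {star, triangle, diamond, cross}, so row 1, column 3 must be circle.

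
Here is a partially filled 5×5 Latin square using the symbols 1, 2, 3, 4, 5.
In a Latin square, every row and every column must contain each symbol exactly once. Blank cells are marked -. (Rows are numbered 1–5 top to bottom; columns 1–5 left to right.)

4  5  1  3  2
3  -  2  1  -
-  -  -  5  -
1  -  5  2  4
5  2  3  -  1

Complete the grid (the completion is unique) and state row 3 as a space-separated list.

2 1 4 5 3

Row 3, column 1: row 3 has {5} and column 1 has {1, 3, 4, 5}, leaving only 2.
Row 3, column 3: row 3 has {2, 5} and column 3 has {1, 2, 3, 5}, leaving only 4.
Row 3, column 5: row 3 has {2, 4, 5} and column 5 has {1, 2, 4}, leaving only 3.
Row 3, column 2: row 3 has {2, 3, 4, 5} and column 2 has {2, 5}, leaving only 1.
So row 3 reads: 2 1 4 5 3.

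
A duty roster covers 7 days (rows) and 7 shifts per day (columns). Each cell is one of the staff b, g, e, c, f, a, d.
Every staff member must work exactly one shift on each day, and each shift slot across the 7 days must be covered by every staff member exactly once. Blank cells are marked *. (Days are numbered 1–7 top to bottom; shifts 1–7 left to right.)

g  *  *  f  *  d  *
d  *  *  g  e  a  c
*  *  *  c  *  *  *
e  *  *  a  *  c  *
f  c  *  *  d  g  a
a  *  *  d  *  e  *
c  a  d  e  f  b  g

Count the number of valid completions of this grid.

7

Day 1, shift 2: eliminating its day and shift leaves {b, e}.
Day 1, shift 3: eliminating its day and shift leaves {b, e, c, a}.
Day 1, shift 5: eliminating its day and shift leaves {b, c, a}.
Day 1, shift 7: eliminating its day and shift leaves {b, e}.
Day 2, shift 2: eliminating its day and shift leaves {b, f}.
Day 2, shift 3: eliminating its day and shift leaves {b, f}.
Day 3, shift 1: eliminating its day and shift leaves {b}.
Day 3, shift 2: eliminating its day and shift leaves {b, g, e, f, d}.
Day 3, shift 3: eliminating its day and shift leaves {b, g, e, f, a}.
Day 3, shift 5: eliminating its day and shift leaves {b, g, a}.
Day 3, shift 6: eliminating its day and shift leaves {f}.
Day 3, shift 7: eliminating its day and shift leaves {b, e, f, d}.
Day 4, shift 2: eliminating its day and shift leaves {b, g, f, d}.
Day 4, shift 3: eliminating its day and shift leaves {b, g, f}.
Day 4, shift 5: eliminating its day and shift leaves {b, g}.
Day 4, shift 7: eliminating its day and shift leaves {b, f, d}.
Day 5, shift 3: eliminating its day and shift leaves {b, e}.
Day 5, shift 4: eliminating its day and shift leaves {b}.
Day 6, shift 2: eliminating its day and shift leaves {b, g, f}.
Day 6, shift 3: eliminating its day and shift leaves {b, g, c, f}.
Day 6, shift 5: eliminating its day and shift leaves {b, g, c}.
Day 6, shift 7: eliminating its day and shift leaves {b, f}.
Enumerating the assignments across these blanks that avoid any day or shift repeat gives 7 completions.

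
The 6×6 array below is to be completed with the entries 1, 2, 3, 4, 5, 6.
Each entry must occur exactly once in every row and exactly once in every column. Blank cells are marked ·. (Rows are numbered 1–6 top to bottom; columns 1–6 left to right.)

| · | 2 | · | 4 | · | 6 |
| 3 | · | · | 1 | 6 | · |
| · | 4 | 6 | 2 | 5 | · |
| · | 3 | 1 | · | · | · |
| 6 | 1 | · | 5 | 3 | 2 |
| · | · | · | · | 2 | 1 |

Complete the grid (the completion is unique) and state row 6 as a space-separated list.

Row 1, column 5: row 1 has {2, 4, 6} and column 5 has {2, 3, 5, 6}, leaving only 1.
Row 1, column 1: row 1 has {1, 2, 4, 6} and column 1 has {3, 6}, leaving only 5.
Row 6, column 1: row 6 has {1, 2} and column 1 has {3, 5, 6}, leaving only 4.
Row 1, column 3: row 1 has {1, 2, 4, 5, 6} and column 3 has {1, 6}, leaving only 3.
Row 6, column 3: row 6 has {1, 2, 4} and column 3 has {1, 3, 6}, leaving only 5.
Row 6, column 2: row 6 has {1, 2, 4, 5} and column 2 has {1, 2, 3, 4}, leaving only 6.
Row 6, column 4: row 6 has {1, 2, 4, 5, 6} and column 4 has {1, 2, 4, 5}, leaving only 3.
So row 6 reads: 4 6 5 3 2 1.

4 6 5 3 2 1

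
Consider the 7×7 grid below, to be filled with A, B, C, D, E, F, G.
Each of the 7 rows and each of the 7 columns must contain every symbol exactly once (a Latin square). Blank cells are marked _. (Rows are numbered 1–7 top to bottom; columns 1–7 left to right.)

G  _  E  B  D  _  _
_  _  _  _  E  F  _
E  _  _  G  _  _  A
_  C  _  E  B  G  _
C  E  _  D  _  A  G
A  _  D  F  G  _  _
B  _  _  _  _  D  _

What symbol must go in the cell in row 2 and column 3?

Row 1, column 6: row 1 has {B, D, E, G} and column 6 has {A, D, F, G}, leaving only C.
Row 1, column 7: row 1 has {B, C, D, E, G} and column 7 has {A, G}, leaving only F.
Row 1, column 2: row 1 has {B, C, D, E, F, G} and column 2 has {C, E}, leaving only A.
Row 2, column 1: row 2 has {E, F} and column 1 has {A, B, C, E, G}, leaving only D.
Row 3, column 6: row 3 has {A, E, G} and column 6 has {A, C, D, F, G}, leaving only B.
Row 4, column 1: row 4 has {B, C, E, G} and column 1 has {A, B, C, D, E, G}, leaving only F.
Row 4, column 3: row 4 has {B, C, E, F, G} and column 3 has {D, E}, leaving only A.
Row 4, column 7: row 4 has {A, B, C, E, F, G} and column 7 has {A, F, G}, leaving only D.
Row 5, column 5: row 5 has {A, C, D, E, G} and column 5 has {B, D, E, G}, leaving only F.
Row 3, column 5: row 3 has {A, B, E, G} and column 5 has {B, D, E, F, G}, leaving only C.
Row 3, column 3: row 3 has {A, B, C, E, G} and column 3 has {A, D, E}, leaving only F.
Row 3, column 2: row 3 has {A, B, C, E, F, G} and column 2 has {A, C, E}, leaving only D.
Row 5, column 3: row 5 has {A, C, D, E, F, G} and column 3 has {A, D, E, F}, leaving only B.
Row 6, column 2: row 6 has {A, D, F, G} and column 2 has {A, C, D, E}, leaving only B.
Row 2, column 2: row 2 has {D, E, F} and column 2 has {A, B, C, D, E}, leaving only G.
Row 2 already has {D, E, F, G} and column 3 already has {A, B, D, E, F}, so row 2, column 3 must be C.

C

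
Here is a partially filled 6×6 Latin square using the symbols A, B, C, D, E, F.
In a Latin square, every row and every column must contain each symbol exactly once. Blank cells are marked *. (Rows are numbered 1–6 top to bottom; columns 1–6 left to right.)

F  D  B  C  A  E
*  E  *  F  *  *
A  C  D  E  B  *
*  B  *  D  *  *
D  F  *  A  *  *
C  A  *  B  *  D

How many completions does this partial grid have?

Row 2, column 1: eliminating its row and column leaves {B}.
Row 2, column 3: eliminating its row and column leaves {A, C}.
Row 2, column 5: eliminating its row and column leaves {C, D}.
Row 2, column 6: eliminating its row and column leaves {A, B, C}.
Row 3, column 6: eliminating its row and column leaves {F}.
Row 4, column 1: eliminating its row and column leaves {E}.
Row 4, column 3: eliminating its row and column leaves {A, C, E, F}.
Row 4, column 5: eliminating its row and column leaves {C, E, F}.
Row 4, column 6: eliminating its row and column leaves {A, C, F}.
Row 5, column 3: eliminating its row and column leaves {C, E}.
Row 5, column 5: eliminating its row and column leaves {C, E}.
Row 5, column 6: eliminating its row and column leaves {B, C}.
Row 6, column 3: eliminating its row and column leaves {E, F}.
Row 6, column 5: eliminating its row and column leaves {E, F}.
Enumerating the assignments across these blanks that avoid any row or column repeat gives 3 completions.

3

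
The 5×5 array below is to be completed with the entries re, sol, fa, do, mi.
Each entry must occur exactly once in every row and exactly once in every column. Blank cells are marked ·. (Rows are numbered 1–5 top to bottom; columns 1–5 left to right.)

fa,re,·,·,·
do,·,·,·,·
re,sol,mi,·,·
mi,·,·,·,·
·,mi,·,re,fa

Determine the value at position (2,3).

Row 2, column 2: row 2 has {do} and column 2 has {re, sol, mi}, leaving only fa.
Row 3, column 5: row 3 has {re, sol, mi} and column 5 has {fa}, leaving only do.
Row 3, column 4: row 3 has {re, sol, do, mi} and column 4 has {re}, leaving only fa.
Row 4, column 2: row 4 has {mi} and column 2 has {re, sol, fa, mi}, leaving only do.
Row 4, column 4: row 4 has {do, mi} and column 4 has {re, fa}, leaving only sol.
Row 2, column 4: row 2 has {fa, do} and column 4 has {re, sol, fa}, leaving only mi.
Row 1, column 4: row 1 has {re, fa} and column 4 has {re, sol, fa, mi}, leaving only do.
Row 1, column 3: row 1 has {re, fa, do} and column 3 has {mi}, leaving only sol.
Row 2 already has {fa, do, mi} and column 3 already has {sol, mi}, so row 2, column 3 must be re.

re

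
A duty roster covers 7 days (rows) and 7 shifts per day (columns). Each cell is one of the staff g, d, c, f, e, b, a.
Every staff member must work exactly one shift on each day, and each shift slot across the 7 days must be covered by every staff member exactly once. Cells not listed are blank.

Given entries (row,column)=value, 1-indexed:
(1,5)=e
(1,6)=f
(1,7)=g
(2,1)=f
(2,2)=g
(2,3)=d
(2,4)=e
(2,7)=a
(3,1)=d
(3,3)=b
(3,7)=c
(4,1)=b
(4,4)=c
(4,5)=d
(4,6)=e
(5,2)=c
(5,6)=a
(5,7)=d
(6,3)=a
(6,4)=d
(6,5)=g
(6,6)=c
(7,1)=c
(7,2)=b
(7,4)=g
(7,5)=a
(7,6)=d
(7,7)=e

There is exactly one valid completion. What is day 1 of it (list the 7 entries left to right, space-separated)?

Day 1, shift 1: day 1 has {g, f, e} and shift 1 has {d, c, f, b}, leaving only a.
Day 1, shift 2: day 1 has {g, f, e, a} and shift 2 has {g, c, b}, leaving only d.
Day 1, shift 3: day 1 has {g, d, f, e, a} and shift 3 has {d, b, a}, leaving only c.
Day 1, shift 4: day 1 has {g, d, c, f, e, a} and shift 4 has {g, d, c, e}, leaving only b.
So day 1 reads: a d c b e f g.

a d c b e f g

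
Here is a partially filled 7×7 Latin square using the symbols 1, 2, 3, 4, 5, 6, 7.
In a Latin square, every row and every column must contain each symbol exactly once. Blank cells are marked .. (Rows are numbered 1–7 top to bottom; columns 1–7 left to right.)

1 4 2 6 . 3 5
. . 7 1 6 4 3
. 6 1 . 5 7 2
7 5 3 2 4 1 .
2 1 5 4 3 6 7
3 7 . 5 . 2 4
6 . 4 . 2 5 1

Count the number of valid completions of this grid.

1

Row 1, column 5: eliminating its row and column leaves {7}.
Row 2, column 1: eliminating its row and column leaves {5}.
Row 2, column 2: eliminating its row and column leaves {2}.
Row 3, column 1: eliminating its row and column leaves {4}.
Row 3, column 4: eliminating its row and column leaves {3}.
Row 4, column 7: eliminating its row and column leaves {6}.
Row 6, column 3: eliminating its row and column leaves {6}.
Row 6, column 5: eliminating its row and column leaves {1}.
Row 7, column 2: eliminating its row and column leaves {3}.
Row 7, column 4: eliminating its row and column leaves {3, 7}.
Only one assignment across all blanks avoids any row or column repeat, giving 1 completion.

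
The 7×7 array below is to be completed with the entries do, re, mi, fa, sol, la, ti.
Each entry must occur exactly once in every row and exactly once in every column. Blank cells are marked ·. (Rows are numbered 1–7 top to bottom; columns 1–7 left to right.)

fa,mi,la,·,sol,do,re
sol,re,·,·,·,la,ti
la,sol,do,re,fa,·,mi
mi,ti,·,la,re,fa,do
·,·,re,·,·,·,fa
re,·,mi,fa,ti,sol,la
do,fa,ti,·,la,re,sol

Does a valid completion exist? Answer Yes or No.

No row or column among the givens repeats a symbol, and propagating forced cells runs into no contradiction.
One valid completion exists (for instance, fa mi la ti sol do re / sol re fa do mi la ti / la sol do re fa ti mi / mi ti sol la re fa do / ti la re sol do mi fa / re do mi fa ti sol la / do fa ti mi la re sol).

Yes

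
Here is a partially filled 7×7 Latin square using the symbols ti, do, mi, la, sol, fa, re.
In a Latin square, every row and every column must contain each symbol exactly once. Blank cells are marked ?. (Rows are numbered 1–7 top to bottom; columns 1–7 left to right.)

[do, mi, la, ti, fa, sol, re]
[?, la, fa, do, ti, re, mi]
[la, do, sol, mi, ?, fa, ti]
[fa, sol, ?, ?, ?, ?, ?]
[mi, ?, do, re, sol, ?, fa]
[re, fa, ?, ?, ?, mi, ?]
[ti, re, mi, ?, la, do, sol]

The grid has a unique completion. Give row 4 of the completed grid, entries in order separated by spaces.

fa sol re la mi ti do

Row 4, column 4: row 4 has {sol, fa} and column 4 has {ti, do, mi, re}, leaving only la.
Row 4, column 6: row 4 has {la, sol, fa} and column 6 has {do, mi, sol, fa, re}, leaving only ti.
Row 4, column 3: row 4 has {ti, la, sol, fa} and column 3 has {do, mi, la, sol, fa}, leaving only re.
Row 4, column 7: row 4 has {ti, la, sol, fa, re} and column 7 has {ti, mi, sol, fa, re}, leaving only do.
Row 4, column 5: row 4 has {ti, do, la, sol, fa, re} and column 5 has {ti, la, sol, fa}, leaving only mi.
So row 4 reads: fa sol re la mi ti do.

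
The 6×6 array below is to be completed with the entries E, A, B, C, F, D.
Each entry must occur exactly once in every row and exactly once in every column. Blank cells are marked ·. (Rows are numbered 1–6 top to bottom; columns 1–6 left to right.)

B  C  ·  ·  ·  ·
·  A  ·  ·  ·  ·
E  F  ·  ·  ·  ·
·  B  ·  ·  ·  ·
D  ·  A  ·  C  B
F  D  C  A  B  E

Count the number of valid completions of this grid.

16

Row 1, column 3: eliminating its row and column leaves {E, F, D}.
Row 1, column 4: eliminating its row and column leaves {E, F, D}.
Row 1, column 5: eliminating its row and column leaves {E, A, F, D}.
Row 1, column 6: eliminating its row and column leaves {A, F, D}.
Row 2, column 1: eliminating its row and column leaves {C}.
Row 2, column 3: eliminating its row and column leaves {E, B, F, D}.
Row 2, column 4: eliminating its row and column leaves {E, B, C, F, D}.
Row 2, column 5: eliminating its row and column leaves {E, F, D}.
Row 2, column 6: eliminating its row and column leaves {C, F, D}.
Row 3, column 3: eliminating its row and column leaves {B, D}.
Row 3, column 4: eliminating its row and column leaves {B, C, D}.
Row 3, column 5: eliminating its row and column leaves {A, D}.
Row 3, column 6: eliminating its row and column leaves {A, C, D}.
Row 4, column 1: eliminating its row and column leaves {A, C}.
Row 4, column 3: eliminating its row and column leaves {E, F, D}.
Row 4, column 4: eliminating its row and column leaves {E, C, F, D}.
Row 4, column 5: eliminating its row and column leaves {E, A, F, D}.
Row 4, column 6: eliminating its row and column leaves {A, C, F, D}.
Row 5, column 2: eliminating its row and column leaves {E}.
Row 5, column 4: eliminating its row and column leaves {E, F}.
Enumerating the assignments across these blanks that avoid any row or column repeat gives 16 completions.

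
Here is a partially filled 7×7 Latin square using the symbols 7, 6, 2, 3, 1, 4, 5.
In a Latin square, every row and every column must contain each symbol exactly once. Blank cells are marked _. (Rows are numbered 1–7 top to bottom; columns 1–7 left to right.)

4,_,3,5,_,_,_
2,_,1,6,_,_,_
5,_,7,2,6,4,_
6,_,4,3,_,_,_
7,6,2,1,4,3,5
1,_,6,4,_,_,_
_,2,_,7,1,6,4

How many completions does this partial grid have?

Row 1, column 2: eliminating its row and column leaves {7, 1}.
Row 1, column 5: eliminating its row and column leaves {7, 2}.
Row 1, column 6: eliminating its row and column leaves {7, 2, 1}.
Row 1, column 7: eliminating its row and column leaves {7, 6, 2, 1}.
Row 2, column 2: eliminating its row and column leaves {7, 3, 4, 5}.
Row 2, column 5: eliminating its row and column leaves {7, 3, 5}.
Row 2, column 6: eliminating its row and column leaves {7, 5}.
Row 2, column 7: eliminating its row and column leaves {7, 3}.
Row 3, column 2: eliminating its row and column leaves {3, 1}.
Row 3, column 7: eliminating its row and column leaves {3, 1}.
Row 4, column 2: eliminating its row and column leaves {7, 1, 5}.
Row 4, column 5: eliminating its row and column leaves {7, 2, 5}.
Row 4, column 6: eliminating its row and column leaves {7, 2, 1, 5}.
Row 4, column 7: eliminating its row and column leaves {7, 2, 1}.
Row 6, column 2: eliminating its row and column leaves {7, 3, 5}.
Row 6, column 5: eliminating its row and column leaves {7, 2, 3, 5}.
Row 6, column 6: eliminating its row and column leaves {7, 2, 5}.
Row 6, column 7: eliminating its row and column leaves {7, 2, 3}.
Row 7, column 1: eliminating its row and column leaves {3}.
Row 7, column 3: eliminating its row and column leaves {5}.
Enumerating the assignments across these blanks that avoid any row or column repeat gives 10 completions.

10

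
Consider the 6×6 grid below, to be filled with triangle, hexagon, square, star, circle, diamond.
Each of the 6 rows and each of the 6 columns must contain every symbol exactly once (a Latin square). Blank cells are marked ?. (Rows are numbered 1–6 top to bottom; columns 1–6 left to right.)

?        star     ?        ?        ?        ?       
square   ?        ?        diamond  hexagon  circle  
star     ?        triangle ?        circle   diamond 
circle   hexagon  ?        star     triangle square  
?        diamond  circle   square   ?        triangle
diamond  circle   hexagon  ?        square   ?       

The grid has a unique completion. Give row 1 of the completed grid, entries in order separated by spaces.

triangle star square circle diamond hexagon

Row 1, column 5: row 1 has {star} and column 5 has {triangle, hexagon, square, circle}, leaving only diamond.
Row 1, column 3: row 1 has {star, diamond} and column 3 has {triangle, hexagon, circle}, leaving only square.
Row 1, column 6: row 1 has {square, star, diamond} and column 6 has {triangle, square, circle, diamond}, leaving only hexagon.
Row 1, column 1: row 1 has {hexagon, square, star, diamond} and column 1 has {square, star, circle, diamond}, leaving only triangle.
Row 1, column 4: row 1 has {triangle, hexagon, square, star, diamond} and column 4 has {square, star, diamond}, leaving only circle.
So row 1 reads: triangle star square circle diamond hexagon.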